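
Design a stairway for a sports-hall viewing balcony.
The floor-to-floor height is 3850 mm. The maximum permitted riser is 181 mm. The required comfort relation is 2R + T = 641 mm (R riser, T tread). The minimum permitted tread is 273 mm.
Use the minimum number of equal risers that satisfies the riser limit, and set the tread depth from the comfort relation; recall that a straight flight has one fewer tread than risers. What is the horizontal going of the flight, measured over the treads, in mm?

⌈3850/181⌉ = 22 risers.
Riser R = 3850 / 22 = 175 mm, within the 181 mm limit.
T = 641 − 2·175 = 291 mm, which satisfies the 273 mm minimum.
Going = (22 − 1) × 291 = 6111 mm.

6111 mm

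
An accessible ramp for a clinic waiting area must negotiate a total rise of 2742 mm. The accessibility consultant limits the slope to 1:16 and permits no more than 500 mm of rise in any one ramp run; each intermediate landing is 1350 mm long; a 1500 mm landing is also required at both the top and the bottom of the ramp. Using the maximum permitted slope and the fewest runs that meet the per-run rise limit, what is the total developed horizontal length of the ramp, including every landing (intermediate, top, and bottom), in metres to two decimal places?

53.62 m

2742 / 500 = 5.484 → round up to 6 ramp runs. That means 5 intermediate landings.
Ramp run (horizontal) at 1:16: 2742 × 16 = 43872 mm.
Intermediate landings: 5 × 1350 = 6750 mm.
Top and bottom landings: 2 × 1500 = 3000 mm.
Total = 43872 + 6750 + 3000 = 53622 mm.
= 53.62 m.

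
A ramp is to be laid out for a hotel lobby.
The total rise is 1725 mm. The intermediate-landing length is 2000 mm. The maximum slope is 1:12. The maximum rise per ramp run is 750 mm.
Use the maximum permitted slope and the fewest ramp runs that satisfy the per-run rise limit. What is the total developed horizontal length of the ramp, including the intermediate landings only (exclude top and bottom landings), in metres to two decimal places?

24.70 m

⌈1725/750⌉ = 3 ramp runs. That means 2 intermediate landings.
Ramp run (horizontal) at 1:12: 1725 × 12 = 20700 mm.
2 intermediate landings contribute 2 × 2000 = 4000 mm.
Developed length = 20700 + 4000 = 24700 mm.
= 24.70 m.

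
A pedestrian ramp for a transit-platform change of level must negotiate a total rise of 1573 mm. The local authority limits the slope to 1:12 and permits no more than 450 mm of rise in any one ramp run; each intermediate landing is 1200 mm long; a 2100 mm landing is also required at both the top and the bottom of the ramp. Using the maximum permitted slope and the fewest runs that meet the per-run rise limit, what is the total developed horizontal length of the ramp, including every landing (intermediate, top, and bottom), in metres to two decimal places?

26.68 m

⌈1573/450⌉ = 4 ramp runs. That means 3 intermediate landings.
Horizontal run for 1573 mm of rise at 1:12 is 1573 × 12 = 18876 mm.
3 intermediate landings contribute 3 × 1200 = 3600 mm.
Top and bottom landings: 2 × 2100 = 4200 mm.
Total = 18876 + 3600 + 4200 = 26676 mm.
= 26.68 m.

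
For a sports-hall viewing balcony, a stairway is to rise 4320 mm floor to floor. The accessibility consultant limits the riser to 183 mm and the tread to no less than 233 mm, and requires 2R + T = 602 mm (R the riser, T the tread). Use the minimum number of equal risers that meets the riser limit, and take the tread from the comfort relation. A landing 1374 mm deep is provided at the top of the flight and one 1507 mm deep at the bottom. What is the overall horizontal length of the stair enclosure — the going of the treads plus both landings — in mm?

8447 mm

⌈4320/183⌉ = 24 risers.
R = 4320 ÷ 24 = 180 mm.
T = 602 − 2·180 = 242 mm, which satisfies the 233 mm minimum.
24 risers give 23 treads; going = 23 × 242 = 5566 mm.
Add landings: 5566 + 1374 + 1507 = 8447 mm.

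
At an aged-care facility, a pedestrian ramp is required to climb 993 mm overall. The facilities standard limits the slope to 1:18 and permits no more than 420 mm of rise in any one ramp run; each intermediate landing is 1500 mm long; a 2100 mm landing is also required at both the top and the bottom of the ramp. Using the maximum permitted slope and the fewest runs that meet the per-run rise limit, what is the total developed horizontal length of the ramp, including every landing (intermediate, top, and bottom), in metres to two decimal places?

993 / 420 = 2.364 → round up to 3 ramp runs. That means 2 intermediate landings.
Ramp run (horizontal) at 1:18: 993 × 18 = 17874 mm.
2 intermediate landings contribute 2 × 1500 = 3000 mm.
Top and bottom landings: 2 × 2100 = 4200 mm.
Total = 17874 + 3000 + 4200 = 25074 mm.
= 25.07 m.

25.07 m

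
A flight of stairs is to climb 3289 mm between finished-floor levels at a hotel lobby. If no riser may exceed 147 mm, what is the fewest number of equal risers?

23 risers

At most 147 each: 3289/147 = 22.37, giving 23 risers.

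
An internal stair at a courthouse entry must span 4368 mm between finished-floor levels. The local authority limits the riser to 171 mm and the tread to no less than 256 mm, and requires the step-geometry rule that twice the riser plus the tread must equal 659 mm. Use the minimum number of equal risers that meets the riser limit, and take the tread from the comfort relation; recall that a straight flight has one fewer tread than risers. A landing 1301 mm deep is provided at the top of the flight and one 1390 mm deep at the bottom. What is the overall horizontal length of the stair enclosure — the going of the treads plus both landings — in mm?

10766 mm

4368 / 171 = 25.544 → round up to 26 risers.
Each riser is 4368/26 = 168 mm (≤ 171 mm).
From 2R + T = 659: T = 659 − 336 = 323 mm.
Treads = 26 − 1 = 25; going = 25 × 323 = 8075 mm.
Add landings: 8075 + 1301 + 1390 = 10766 mm.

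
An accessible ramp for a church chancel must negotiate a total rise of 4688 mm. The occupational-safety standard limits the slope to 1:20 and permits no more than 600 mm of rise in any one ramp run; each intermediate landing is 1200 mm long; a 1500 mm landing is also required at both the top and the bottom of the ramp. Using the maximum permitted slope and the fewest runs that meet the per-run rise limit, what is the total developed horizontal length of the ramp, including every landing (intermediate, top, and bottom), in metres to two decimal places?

105.16 m

4688 / 600 = 7.81, so 8 ramp runs are needed. That means 7 intermediate landings.
Horizontal run for 4688 mm of rise at 1:20 is 4688 × 20 = 93760 mm.
Intermediate landings: 7 × 1200 = 8400 mm.
Top and bottom landings: 2 × 1500 = 3000 mm.
Total = 93760 + 8400 + 3000 = 105160 mm.
= 105.16 m.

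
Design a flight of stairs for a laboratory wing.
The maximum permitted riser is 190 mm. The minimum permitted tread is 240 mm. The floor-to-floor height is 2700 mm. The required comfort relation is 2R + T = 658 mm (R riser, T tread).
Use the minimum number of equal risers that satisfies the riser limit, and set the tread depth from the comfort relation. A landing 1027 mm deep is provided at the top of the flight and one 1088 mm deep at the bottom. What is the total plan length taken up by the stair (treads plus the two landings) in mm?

6287 mm

At most 190 each: 2700/190 = 14.21, giving 15 risers.
R = 2700 ÷ 15 = 180 mm.
From 2R + T = 658: T = 658 − 360 = 298 mm.
Going = (15 − 1) × 298 = 4172 mm.
Enclosure = 4172 + 1027 + 1088 = 6287 mm.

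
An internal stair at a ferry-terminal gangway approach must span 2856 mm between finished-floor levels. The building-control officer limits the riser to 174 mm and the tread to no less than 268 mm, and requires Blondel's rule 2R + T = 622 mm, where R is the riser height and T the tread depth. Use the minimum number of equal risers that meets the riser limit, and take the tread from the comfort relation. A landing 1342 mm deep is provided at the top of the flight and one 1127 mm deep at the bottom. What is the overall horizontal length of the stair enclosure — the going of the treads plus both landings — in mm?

2856 / 174 = 16.41, so 17 risers are needed.
Riser R = 2856 / 17 = 168 mm, within the 174 mm limit.
From 2R + T = 622: T = 622 − 336 = 286 mm.
Treads = 17 − 1 = 16; going = 16 × 286 = 4576 mm.
Add landings: 4576 + 1342 + 1127 = 7045 mm.

7045 mm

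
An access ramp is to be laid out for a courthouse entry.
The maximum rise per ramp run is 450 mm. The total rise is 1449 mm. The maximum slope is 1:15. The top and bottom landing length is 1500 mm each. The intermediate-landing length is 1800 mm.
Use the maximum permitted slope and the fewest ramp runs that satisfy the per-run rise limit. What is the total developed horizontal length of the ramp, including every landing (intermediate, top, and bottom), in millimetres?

30135 mm

1449 / 450 = 3.22, so 4 ramp runs are needed. That means 3 intermediate landings.
Ramp run (horizontal) at 1:15: 1449 × 15 = 21735 mm.
3 intermediate landings contribute 3 × 1800 = 5400 mm.
Top and bottom landings: 2 × 1500 = 3000 mm.
Total = 21735 + 5400 + 3000 = 30135 mm.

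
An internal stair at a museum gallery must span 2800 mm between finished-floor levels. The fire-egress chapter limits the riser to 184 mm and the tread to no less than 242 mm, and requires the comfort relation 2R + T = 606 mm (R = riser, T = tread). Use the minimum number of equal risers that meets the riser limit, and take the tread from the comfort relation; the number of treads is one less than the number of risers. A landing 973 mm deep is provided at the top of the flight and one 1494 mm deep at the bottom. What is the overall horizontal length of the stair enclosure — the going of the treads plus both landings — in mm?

⌈2800/184⌉ = 16 risers.
Riser R = 2800 / 16 = 175 mm, within the 184 mm limit.
From 2R + T = 606: T = 606 − 350 = 256 mm.
Treads = 16 − 1 = 15; going = 15 × 256 = 3840 mm.
Add landings: 3840 + 973 + 1494 = 6307 mm.

6307 mm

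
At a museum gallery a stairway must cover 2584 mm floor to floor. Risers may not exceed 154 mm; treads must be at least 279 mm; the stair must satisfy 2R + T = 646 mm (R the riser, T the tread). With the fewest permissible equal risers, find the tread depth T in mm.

342 mm

⌈2584/154⌉ = 17 risers.
Each riser is 2584/17 = 152 mm (≤ 154 mm).
T = 646 − 2·152 = 342 mm, which satisfies the 279 mm minimum.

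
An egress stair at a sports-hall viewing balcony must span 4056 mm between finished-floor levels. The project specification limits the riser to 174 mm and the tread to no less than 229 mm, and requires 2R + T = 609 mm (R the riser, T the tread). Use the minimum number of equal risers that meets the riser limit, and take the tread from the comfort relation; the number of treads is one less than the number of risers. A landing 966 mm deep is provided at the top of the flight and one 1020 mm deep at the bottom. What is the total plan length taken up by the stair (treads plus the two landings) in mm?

8219 mm

4056 / 174 = 23.31, so 24 risers are needed.
Each riser is 4056/24 = 169 mm (≤ 174 mm).
From 2R + T = 609: T = 609 − 338 = 271 mm.
Treads = 24 − 1 = 23; going = 23 × 271 = 6233 mm.
Enclosure = 6233 + 966 + 1020 = 8219 mm.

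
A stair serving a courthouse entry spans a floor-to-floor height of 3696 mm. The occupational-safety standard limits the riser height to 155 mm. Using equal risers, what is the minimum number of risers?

3696 / 155 = 23.85, so 24 risers are needed.

24 risers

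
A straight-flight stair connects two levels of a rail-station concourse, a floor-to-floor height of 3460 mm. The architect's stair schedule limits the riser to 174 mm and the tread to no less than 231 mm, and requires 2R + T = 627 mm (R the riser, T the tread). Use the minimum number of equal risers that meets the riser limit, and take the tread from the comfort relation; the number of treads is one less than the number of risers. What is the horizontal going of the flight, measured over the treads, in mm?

5339 mm

3460 / 174 = 19.89, so 20 risers are needed.
Riser R = 3460 / 20 = 173 mm, within the 174 mm limit.
Tread T = 627 − 2 × 173 = 281 mm (≥ 231 mm).
20 risers give 19 treads; going = 19 × 281 = 5339 mm.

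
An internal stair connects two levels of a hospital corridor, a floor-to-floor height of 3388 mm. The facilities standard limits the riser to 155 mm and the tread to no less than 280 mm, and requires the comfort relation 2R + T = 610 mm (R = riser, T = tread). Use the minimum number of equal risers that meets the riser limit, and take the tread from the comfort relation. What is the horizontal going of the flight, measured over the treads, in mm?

At most 155 each: 3388/155 = 21.86, giving 22 risers.
R = 3388 ÷ 22 = 154 mm.
From 2R + T = 610: T = 610 − 308 = 302 mm.
Treads = 22 − 1 = 21; going = 21 × 302 = 6342 mm.

6342 mm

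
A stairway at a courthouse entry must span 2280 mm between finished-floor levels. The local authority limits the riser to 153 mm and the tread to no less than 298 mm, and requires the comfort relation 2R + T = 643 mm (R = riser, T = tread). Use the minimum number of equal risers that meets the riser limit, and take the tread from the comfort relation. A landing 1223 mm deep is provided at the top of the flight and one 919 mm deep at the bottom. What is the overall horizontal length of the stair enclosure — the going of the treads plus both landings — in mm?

6888 mm

At most 153 each: 2280/153 = 14.90, giving 15 risers.
R = 2280 ÷ 15 = 152 mm.
From 2R + T = 643: T = 643 − 304 = 339 mm.
Going = (15 − 1) × 339 = 4746 mm.
Enclosure = 4746 + 1223 + 919 = 6888 mm.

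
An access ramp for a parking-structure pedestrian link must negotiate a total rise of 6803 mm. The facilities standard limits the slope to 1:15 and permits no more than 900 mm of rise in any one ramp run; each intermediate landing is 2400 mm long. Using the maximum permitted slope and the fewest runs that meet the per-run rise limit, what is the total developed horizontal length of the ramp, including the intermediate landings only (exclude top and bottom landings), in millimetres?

118845 mm

6803 / 900 = 7.559 → round up to 8 ramp runs. That means 7 intermediate landings.
Ramp run (horizontal) at 1:15: 6803 × 15 = 102045 mm.
7 intermediate landings contribute 7 × 2400 = 16800 mm.
Developed length = 102045 + 16800 = 118845 mm.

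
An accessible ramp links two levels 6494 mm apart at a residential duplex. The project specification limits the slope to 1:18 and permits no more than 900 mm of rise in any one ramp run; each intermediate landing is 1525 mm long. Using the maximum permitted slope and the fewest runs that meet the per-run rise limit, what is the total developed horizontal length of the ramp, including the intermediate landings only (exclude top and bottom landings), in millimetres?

127567 mm

⌈6494/900⌉ = 8 ramp runs. That means 7 intermediate landings.
Horizontal run for 6494 mm of rise at 1:18 is 6494 × 18 = 116892 mm.
Intermediate landings: 7 × 1525 = 10675 mm.
Total developed length = 116892 + 10675 = 127567 mm.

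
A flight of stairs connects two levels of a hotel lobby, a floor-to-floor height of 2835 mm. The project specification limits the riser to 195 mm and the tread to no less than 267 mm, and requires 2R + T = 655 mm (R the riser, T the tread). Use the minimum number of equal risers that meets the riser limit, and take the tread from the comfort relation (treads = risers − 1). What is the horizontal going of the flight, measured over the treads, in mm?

3878 mm

⌈2835/195⌉ = 15 risers.
Riser R = 2835 / 15 = 189 mm, within the 195 mm limit.
From 2R + T = 655: T = 655 − 378 = 277 mm.
Going = (15 − 1) × 277 = 3878 mm.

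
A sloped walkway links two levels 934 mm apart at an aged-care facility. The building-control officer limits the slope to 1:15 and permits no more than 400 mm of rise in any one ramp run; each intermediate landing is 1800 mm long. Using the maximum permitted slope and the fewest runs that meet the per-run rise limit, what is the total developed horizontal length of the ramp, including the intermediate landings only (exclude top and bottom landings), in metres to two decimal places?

At most 400 each: 934/400 = 2.33, giving 3 ramp runs. That means 2 intermediate landings.
Ramp run (horizontal) at 1:15: 934 × 15 = 14010 mm.
Intermediate landings: 2 × 1800 = 3600 mm.
Total developed length = 14010 + 3600 = 17610 mm.
= 17.61 m.

17.61 m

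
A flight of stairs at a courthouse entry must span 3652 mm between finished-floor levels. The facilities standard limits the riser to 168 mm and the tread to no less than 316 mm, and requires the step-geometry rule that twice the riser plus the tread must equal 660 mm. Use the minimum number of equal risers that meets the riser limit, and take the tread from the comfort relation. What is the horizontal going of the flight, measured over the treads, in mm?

⌈3652/168⌉ = 22 risers.
R = 3652 ÷ 22 = 166 mm.
Tread T = 660 − 2 × 166 = 328 mm (≥ 316 mm).
Treads = 22 − 1 = 21; going = 21 × 328 = 6888 mm.

6888 mm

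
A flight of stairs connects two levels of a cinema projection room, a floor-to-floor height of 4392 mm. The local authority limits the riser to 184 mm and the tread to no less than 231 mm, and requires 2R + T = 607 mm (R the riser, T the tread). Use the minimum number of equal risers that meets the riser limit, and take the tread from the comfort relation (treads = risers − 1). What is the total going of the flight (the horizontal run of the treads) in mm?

5543 mm

⌈4392/184⌉ = 24 risers.
Each riser is 4392/24 = 183 mm (≤ 184 mm).
Tread T = 607 − 2 × 183 = 241 mm (≥ 231 mm).
24 risers give 23 treads; going = 23 × 241 = 5543 mm.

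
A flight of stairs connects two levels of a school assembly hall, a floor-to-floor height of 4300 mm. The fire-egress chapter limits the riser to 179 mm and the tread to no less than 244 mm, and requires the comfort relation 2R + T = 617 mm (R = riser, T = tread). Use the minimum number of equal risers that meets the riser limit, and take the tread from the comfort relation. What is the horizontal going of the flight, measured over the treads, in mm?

At most 179 each: 4300/179 = 24.02, giving 25 risers.
Each riser is 4300/25 = 172 mm (≤ 179 mm).
T = 617 − 2·172 = 273 mm, which satisfies the 244 mm minimum.
Going = (25 − 1) × 273 = 6552 mm.

6552 mm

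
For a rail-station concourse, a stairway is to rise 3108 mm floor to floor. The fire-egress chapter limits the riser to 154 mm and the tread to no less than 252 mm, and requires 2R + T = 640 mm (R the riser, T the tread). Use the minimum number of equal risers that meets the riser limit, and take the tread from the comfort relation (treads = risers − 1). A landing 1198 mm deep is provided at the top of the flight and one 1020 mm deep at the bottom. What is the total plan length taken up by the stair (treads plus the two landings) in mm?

⌈3108/154⌉ = 21 risers.
Each riser is 3108/21 = 148 mm (≤ 154 mm).
Tread T = 640 − 2 × 148 = 344 mm (≥ 252 mm).
Going = (21 − 1) × 344 = 6880 mm.
Enclosure = 6880 + 1198 + 1020 = 9098 mm.

9098 mm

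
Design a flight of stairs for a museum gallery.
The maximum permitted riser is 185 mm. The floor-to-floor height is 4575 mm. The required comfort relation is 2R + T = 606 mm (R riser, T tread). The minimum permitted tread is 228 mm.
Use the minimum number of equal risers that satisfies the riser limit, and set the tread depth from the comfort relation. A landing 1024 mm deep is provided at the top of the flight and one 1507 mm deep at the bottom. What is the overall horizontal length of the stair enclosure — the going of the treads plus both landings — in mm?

8291 mm

4575 / 185 = 24.73, so 25 risers are needed.
Riser R = 4575 / 25 = 183 mm, within the 185 mm limit.
From 2R + T = 606: T = 606 − 366 = 240 mm.
Going = (25 − 1) × 240 = 5760 mm.
Enclosure = 5760 + 1024 + 1507 = 8291 mm.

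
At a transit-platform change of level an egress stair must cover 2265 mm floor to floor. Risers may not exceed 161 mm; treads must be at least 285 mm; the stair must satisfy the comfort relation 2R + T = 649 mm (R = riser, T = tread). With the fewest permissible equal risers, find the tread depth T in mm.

At most 161 each: 2265/161 = 14.07, giving 15 risers.
R = 2265 ÷ 15 = 151 mm.
T = 649 − 2·151 = 347 mm, which satisfies the 285 mm minimum.

347 mm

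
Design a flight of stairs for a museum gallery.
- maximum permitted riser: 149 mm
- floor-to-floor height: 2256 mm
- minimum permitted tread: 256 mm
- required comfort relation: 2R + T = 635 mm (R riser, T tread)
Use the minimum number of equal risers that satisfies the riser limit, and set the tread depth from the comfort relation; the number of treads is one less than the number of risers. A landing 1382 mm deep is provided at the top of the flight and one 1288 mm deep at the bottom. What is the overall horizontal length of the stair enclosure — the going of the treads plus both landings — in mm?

2256 / 149 = 15.141 → round up to 16 risers.
Each riser is 2256/16 = 141 mm (≤ 149 mm).
T = 635 − 2·141 = 353 mm, which satisfies the 256 mm minimum.
Treads = 16 − 1 = 15; going = 15 × 353 = 5295 mm.
Enclosure = 5295 + 1382 + 1288 = 7965 mm.

7965 mm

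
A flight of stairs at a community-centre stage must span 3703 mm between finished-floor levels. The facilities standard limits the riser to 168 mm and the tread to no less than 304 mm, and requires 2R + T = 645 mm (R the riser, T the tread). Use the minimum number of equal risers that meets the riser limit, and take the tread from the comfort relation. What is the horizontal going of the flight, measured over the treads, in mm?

7106 mm

At most 168 each: 3703/168 = 22.04, giving 23 risers.
R = 3703 ÷ 23 = 161 mm.
From 2R + T = 645: T = 645 − 322 = 323 mm.
Treads = 23 − 1 = 22; going = 22 × 323 = 7106 mm.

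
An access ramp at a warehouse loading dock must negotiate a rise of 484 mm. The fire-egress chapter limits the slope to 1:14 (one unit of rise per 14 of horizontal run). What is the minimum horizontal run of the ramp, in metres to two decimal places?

Run = rise × 14 = 484 × 14 = 6776 mm.
6776 mm = 6.78 m.

6.78 m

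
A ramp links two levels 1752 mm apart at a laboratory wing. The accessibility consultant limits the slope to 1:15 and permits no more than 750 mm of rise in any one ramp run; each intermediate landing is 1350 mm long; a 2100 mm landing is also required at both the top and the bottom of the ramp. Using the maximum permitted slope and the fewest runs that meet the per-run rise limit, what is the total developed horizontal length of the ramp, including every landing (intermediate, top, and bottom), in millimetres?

33180 mm

⌈1752/750⌉ = 3 ramp runs. That means 2 intermediate landings.
Horizontal run for 1752 mm of rise at 1:15 is 1752 × 15 = 26280 mm.
Intermediate landings: 2 × 1350 = 2700 mm.
Top and bottom landings: 2 × 2100 = 4200 mm.
Total = 26280 + 2700 + 4200 = 33180 mm.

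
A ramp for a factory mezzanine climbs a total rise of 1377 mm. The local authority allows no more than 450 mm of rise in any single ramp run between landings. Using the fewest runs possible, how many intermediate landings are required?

⌈1377/450⌉ = 4 ramp runs.
4 runs are separated by 3 intermediate landings.

3 intermediate landings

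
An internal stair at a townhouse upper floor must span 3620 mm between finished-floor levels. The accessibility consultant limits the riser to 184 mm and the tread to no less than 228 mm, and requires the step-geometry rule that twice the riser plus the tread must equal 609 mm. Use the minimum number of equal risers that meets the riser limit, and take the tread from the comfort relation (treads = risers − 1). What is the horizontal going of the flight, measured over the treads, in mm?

4693 mm

3620 / 184 = 19.674 → round up to 20 risers.
Each riser is 3620/20 = 181 mm (≤ 184 mm).
Tread T = 609 − 2 × 181 = 247 mm (≥ 228 mm).
20 risers give 19 treads; going = 19 × 247 = 4693 mm.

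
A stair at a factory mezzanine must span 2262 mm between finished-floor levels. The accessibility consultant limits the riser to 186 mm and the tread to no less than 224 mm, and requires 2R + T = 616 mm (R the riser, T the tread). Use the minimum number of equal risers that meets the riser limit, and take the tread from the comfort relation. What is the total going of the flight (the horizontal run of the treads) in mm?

3216 mm

⌈2262/186⌉ = 13 risers.
Each riser is 2262/13 = 174 mm (≤ 186 mm).
T = 616 − 2·174 = 268 mm, which satisfies the 224 mm minimum.
Treads = 13 − 1 = 12; going = 12 × 268 = 3216 mm.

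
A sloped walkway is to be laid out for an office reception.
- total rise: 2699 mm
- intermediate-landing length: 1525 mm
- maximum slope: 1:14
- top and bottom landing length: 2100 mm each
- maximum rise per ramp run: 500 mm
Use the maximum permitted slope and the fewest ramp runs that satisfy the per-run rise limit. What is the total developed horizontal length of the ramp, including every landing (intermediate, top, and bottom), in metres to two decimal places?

49.61 m

⌈2699/500⌉ = 6 ramp runs. That means 5 intermediate landings.
Ramp run (horizontal) at 1:14: 2699 × 14 = 37786 mm.
Intermediate landings: 5 × 1525 = 7625 mm.
Top and bottom landings: 2 × 2100 = 4200 mm.
Total = 37786 + 7625 + 4200 = 49611 mm.
= 49.61 m.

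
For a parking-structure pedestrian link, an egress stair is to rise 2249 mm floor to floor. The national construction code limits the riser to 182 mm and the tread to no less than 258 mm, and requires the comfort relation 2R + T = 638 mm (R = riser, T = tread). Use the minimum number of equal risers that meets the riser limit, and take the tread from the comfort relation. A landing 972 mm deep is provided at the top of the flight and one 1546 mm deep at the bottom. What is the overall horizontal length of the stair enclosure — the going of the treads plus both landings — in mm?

2249 / 182 = 12.357 → round up to 13 risers.
R = 2249 ÷ 13 = 173 mm.
Tread T = 638 − 2 × 173 = 292 mm (≥ 258 mm).
Treads = 13 − 1 = 12; going = 12 × 292 = 3504 mm.
Add landings: 3504 + 972 + 1546 = 6022 mm.

6022 mm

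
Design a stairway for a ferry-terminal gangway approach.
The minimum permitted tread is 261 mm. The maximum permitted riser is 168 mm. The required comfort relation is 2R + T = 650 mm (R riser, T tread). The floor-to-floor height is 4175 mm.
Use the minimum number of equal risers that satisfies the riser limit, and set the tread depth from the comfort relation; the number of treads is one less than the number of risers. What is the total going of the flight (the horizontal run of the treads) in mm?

At most 168 each: 4175/168 = 24.85, giving 25 risers.
Riser R = 4175 / 25 = 167 mm, within the 168 mm limit.
T = 650 − 2·167 = 316 mm, which satisfies the 261 mm minimum.
Treads = 25 − 1 = 24; going = 24 × 316 = 7584 mm.

7584 mm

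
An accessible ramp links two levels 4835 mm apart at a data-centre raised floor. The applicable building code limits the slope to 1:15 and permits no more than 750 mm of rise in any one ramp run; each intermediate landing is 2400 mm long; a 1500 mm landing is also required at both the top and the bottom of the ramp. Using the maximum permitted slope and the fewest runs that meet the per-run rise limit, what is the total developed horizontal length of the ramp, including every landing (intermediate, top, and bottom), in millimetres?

89925 mm

At most 750 each: 4835/750 = 6.45, giving 7 ramp runs. That means 6 intermediate landings.
Horizontal run for 4835 mm of rise at 1:15 is 4835 × 15 = 72525 mm.
6 intermediate landings contribute 6 × 2400 = 14400 mm.
Top and bottom landings: 2 × 1500 = 3000 mm.
Total = 72525 + 14400 + 3000 = 89925 mm.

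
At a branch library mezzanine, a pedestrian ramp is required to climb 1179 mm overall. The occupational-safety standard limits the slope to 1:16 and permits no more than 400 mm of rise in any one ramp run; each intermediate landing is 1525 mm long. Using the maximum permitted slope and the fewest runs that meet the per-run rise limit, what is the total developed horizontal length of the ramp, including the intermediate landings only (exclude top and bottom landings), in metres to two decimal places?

21.91 m

At most 400 each: 1179/400 = 2.95, giving 3 ramp runs. That means 2 intermediate landings.
Ramp run (horizontal) at 1:16: 1179 × 16 = 18864 mm.
2 intermediate landings contribute 2 × 1525 = 3050 mm.
Total developed length = 18864 + 3050 = 21914 mm.
= 21.91 m.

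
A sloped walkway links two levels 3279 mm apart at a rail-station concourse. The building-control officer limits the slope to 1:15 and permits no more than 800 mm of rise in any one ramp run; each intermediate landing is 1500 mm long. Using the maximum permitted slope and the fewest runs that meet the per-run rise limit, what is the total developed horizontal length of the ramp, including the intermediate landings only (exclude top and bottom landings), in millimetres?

3279 / 800 = 4.10, so 5 ramp runs are needed. That means 4 intermediate landings.
Ramp run (horizontal) at 1:15: 3279 × 15 = 49185 mm.
4 intermediate landings contribute 4 × 1500 = 6000 mm.
Total developed length = 49185 + 6000 = 55185 mm.

55185 mm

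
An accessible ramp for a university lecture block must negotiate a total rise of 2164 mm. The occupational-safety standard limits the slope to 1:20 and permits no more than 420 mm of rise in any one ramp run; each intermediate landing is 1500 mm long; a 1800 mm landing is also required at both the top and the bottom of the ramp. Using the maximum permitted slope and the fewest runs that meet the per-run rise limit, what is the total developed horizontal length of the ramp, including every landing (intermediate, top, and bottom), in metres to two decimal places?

54.38 m

At most 420 each: 2164/420 = 5.15, giving 6 ramp runs. That means 5 intermediate landings.
Horizontal run for 2164 mm of rise at 1:20 is 2164 × 20 = 43280 mm.
5 intermediate landings contribute 5 × 1500 = 7500 mm.
Top and bottom landings: 2 × 1800 = 3600 mm.
Total = 43280 + 7500 + 3600 = 54380 mm.
= 54.38 m.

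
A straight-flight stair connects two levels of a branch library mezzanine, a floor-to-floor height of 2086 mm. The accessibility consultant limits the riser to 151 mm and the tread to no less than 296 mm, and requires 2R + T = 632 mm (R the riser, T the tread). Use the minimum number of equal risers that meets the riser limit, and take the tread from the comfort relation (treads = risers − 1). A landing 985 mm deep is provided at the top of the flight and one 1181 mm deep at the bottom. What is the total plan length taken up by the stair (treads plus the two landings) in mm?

At most 151 each: 2086/151 = 13.81, giving 14 risers.
Riser R = 2086 / 14 = 149 mm, within the 151 mm limit.
Tread T = 632 − 2 × 149 = 334 mm (≥ 296 mm).
Treads = 14 − 1 = 13; going = 13 × 334 = 4342 mm.
Enclosure = 4342 + 985 + 1181 = 6508 mm.

6508 mm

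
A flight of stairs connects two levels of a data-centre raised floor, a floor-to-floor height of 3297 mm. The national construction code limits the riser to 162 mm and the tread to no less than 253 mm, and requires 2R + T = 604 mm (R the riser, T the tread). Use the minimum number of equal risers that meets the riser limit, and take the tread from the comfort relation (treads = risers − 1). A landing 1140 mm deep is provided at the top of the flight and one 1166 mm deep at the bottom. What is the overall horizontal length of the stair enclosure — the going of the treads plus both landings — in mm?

8106 mm

⌈3297/162⌉ = 21 risers.
Each riser is 3297/21 = 157 mm (≤ 162 mm).
T = 604 − 2·157 = 290 mm, which satisfies the 253 mm minimum.
21 risers give 20 treads; going = 20 × 290 = 5800 mm.
Add landings: 5800 + 1140 + 1166 = 8106 mm.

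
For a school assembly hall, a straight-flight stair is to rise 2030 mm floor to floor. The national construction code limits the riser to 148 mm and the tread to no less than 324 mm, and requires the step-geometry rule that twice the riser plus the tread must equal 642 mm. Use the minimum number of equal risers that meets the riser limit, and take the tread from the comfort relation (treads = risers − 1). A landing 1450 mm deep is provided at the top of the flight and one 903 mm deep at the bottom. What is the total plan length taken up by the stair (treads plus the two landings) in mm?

At most 148 each: 2030/148 = 13.72, giving 14 risers.
Each riser is 2030/14 = 145 mm (≤ 148 mm).
From 2R + T = 642: T = 642 − 290 = 352 mm.
Treads = 14 − 1 = 13; going = 13 × 352 = 4576 mm.
Add landings: 4576 + 1450 + 903 = 6929 mm.

6929 mm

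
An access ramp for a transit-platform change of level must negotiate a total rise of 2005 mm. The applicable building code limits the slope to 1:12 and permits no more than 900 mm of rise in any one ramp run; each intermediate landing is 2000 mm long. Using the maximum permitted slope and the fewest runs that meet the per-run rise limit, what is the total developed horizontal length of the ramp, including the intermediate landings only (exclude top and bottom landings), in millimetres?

2005 / 900 = 2.228 → round up to 3 ramp runs. That means 2 intermediate landings.
Horizontal run for 2005 mm of rise at 1:12 is 2005 × 12 = 24060 mm.
2 intermediate landings contribute 2 × 2000 = 4000 mm.
Developed length = 24060 + 4000 = 28060 mm.

28060 mm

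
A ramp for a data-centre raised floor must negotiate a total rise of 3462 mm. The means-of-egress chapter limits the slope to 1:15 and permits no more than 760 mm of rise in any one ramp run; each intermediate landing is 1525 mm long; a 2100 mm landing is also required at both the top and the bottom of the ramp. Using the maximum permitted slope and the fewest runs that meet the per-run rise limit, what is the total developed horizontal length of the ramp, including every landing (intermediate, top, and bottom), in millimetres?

62230 mm

At most 760 each: 3462/760 = 4.56, giving 5 ramp runs. That means 4 intermediate landings.
Horizontal run for 3462 mm of rise at 1:15 is 3462 × 15 = 51930 mm.
4 intermediate landings contribute 4 × 1525 = 6100 mm.
Top and bottom landings: 2 × 2100 = 4200 mm.
Total = 51930 + 6100 + 4200 = 62230 mm.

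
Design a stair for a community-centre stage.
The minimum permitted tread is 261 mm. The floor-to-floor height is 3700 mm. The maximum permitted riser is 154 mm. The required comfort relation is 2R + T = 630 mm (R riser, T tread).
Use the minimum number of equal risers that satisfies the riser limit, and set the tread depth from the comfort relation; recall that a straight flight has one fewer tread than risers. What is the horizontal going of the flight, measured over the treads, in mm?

⌈3700/154⌉ = 25 risers.
Each riser is 3700/25 = 148 mm (≤ 154 mm).
T = 630 − 2·148 = 334 mm, which satisfies the 261 mm minimum.
Treads = 25 − 1 = 24; going = 24 × 334 = 8016 mm.

8016 mm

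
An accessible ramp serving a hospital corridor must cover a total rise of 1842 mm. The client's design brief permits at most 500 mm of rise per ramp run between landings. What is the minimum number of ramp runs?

1842 / 500 = 3.68, so 4 ramp runs are needed.

4 runs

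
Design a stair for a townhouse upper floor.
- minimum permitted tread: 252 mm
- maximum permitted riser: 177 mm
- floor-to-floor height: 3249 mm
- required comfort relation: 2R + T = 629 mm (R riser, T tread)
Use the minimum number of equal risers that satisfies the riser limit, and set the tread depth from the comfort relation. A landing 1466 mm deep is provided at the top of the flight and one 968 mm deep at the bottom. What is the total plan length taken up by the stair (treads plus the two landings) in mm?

7600 mm

⌈3249/177⌉ = 19 risers.
Riser R = 3249 / 19 = 171 mm, within the 177 mm limit.
From 2R + T = 629: T = 629 − 342 = 287 mm.
Going = (19 − 1) × 287 = 5166 mm.
Add landings: 5166 + 1466 + 968 = 7600 mm.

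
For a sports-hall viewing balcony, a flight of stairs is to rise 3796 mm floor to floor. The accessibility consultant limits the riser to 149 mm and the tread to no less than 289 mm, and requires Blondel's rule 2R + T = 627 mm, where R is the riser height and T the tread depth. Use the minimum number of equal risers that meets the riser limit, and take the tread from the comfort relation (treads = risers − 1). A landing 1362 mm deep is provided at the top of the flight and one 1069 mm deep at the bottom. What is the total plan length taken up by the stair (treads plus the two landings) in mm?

At most 149 each: 3796/149 = 25.48, giving 26 risers.
Riser R = 3796 / 26 = 146 mm, within the 149 mm limit.
From 2R + T = 627: T = 627 − 292 = 335 mm.
Going = (26 − 1) × 335 = 8375 mm.
Add landings: 8375 + 1362 + 1069 = 10806 mm.

10806 mm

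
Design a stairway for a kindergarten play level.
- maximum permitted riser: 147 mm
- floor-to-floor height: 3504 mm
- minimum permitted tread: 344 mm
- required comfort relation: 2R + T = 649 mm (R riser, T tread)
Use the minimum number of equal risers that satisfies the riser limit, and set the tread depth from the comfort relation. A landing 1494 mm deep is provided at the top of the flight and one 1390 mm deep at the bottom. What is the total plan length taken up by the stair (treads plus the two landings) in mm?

3504 / 147 = 23.84, so 24 risers are needed.
R = 3504 ÷ 24 = 146 mm.
Tread T = 649 − 2 × 146 = 357 mm (≥ 344 mm).
24 risers give 23 treads; going = 23 × 357 = 8211 mm.
Enclosure = 8211 + 1494 + 1390 = 11095 mm.

11095 mm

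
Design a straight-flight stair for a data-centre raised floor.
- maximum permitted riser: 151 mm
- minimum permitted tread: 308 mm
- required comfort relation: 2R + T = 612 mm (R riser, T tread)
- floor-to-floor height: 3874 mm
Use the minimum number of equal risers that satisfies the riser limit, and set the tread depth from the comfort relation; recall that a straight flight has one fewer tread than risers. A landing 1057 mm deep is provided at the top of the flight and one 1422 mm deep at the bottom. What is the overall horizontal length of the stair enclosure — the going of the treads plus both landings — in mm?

⌈3874/151⌉ = 26 risers.
Each riser is 3874/26 = 149 mm (≤ 151 mm).
From 2R + T = 612: T = 612 − 298 = 314 mm.
Going = (26 − 1) × 314 = 7850 mm.
Add landings: 7850 + 1057 + 1422 = 10329 mm.

10329 mm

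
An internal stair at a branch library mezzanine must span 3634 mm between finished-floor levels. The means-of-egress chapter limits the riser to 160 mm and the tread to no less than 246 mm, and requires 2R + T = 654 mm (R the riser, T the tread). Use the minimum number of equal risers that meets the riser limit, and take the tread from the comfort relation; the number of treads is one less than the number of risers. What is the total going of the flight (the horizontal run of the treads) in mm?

7436 mm

3634 / 160 = 22.71, so 23 risers are needed.
R = 3634 ÷ 23 = 158 mm.
From 2R + T = 654: T = 654 − 316 = 338 mm.
Going = (23 − 1) × 338 = 7436 mm.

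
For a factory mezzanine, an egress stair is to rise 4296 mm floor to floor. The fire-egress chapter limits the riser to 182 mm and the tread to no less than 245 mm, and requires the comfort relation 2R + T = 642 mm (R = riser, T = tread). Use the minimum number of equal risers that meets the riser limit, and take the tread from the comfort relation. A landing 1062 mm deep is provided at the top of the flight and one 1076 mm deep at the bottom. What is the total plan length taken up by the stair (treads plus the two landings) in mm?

8670 mm

4296 / 182 = 23.60, so 24 risers are needed.
R = 4296 ÷ 24 = 179 mm.
T = 642 − 2·179 = 284 mm, which satisfies the 245 mm minimum.
Going = (24 − 1) × 284 = 6532 mm.
Add landings: 6532 + 1062 + 1076 = 8670 mm.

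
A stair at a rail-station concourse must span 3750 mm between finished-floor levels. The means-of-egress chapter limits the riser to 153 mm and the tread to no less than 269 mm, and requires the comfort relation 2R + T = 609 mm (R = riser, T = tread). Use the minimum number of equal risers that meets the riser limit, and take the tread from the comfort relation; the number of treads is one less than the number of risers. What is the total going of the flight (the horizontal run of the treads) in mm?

7416 mm

3750 / 153 = 24.51, so 25 risers are needed.
Riser R = 3750 / 25 = 150 mm, within the 153 mm limit.
Tread T = 609 − 2 × 150 = 309 mm (≥ 269 mm).
Going = (25 − 1) × 309 = 7416 mm.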